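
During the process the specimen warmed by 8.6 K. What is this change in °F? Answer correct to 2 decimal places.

15.48°F

An interval of 1 K corresponds to 1.8°F.
8.6 × 1.8 = 15.48.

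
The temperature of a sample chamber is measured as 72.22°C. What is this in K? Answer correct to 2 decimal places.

In kelvin: 72.2200 + 273.15 = 345.37 K.

345.37 K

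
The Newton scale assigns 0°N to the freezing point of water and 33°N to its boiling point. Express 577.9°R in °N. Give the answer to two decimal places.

First in Celsius: (577.9 - 491.67) × 5/9 = 47.9056°C.
Linearly onto the Newton scale: 0 + (47.9056 / 100) × (33 - 0) = 15.81°N.

15.81°N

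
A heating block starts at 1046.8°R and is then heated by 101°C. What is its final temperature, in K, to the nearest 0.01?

682.56 K

Initial temperature in Celsius: (1046.8 - 491.67) × 5/9 = 308.4056°C.
Final Celsius temperature: 308.4056 + 101.0000 = 409.4056°C.
In kelvin: 409.4056 + 273.15 = 682.56 K.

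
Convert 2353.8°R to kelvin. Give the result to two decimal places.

In Celsius: (2353.8 - 491.67) × 5/9 = 1034.5167°C.
In kelvin: 1034.5167 + 273.15 = 1307.67 K.

1307.67 K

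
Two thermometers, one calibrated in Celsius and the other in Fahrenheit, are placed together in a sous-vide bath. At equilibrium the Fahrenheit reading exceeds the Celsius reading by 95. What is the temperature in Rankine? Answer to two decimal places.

633.42°R

Let x be the Celsius reading; then the Fahrenheit reading is 1.8·x + 32.
(1.8·x + 32) - x = 95  ⇒  (0.8)·x = 63  ⇒  x = 78.7500°C.
In Rankine: 78.7500 × 1.8 + 491.67 = 633.42°R.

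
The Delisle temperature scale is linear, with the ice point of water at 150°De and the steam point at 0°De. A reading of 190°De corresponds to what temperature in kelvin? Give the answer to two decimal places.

Linear interpolation between the fixed points: C = (190 - 150) × 100 / (0 - 150) = -26.6667°C.
Then -26.6667 + 273.15 = 246.48 K.

246.48 K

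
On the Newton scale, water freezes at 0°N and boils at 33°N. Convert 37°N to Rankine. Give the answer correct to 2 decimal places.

Linear interpolation between the fixed points: C = (37 - 0) × 100 / (33 - 0) = 112.1212°C.
Then 112.1212 × 1.8 + 491.67 = 693.49°R.

693.49°R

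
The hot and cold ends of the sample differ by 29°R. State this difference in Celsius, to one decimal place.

16.1°C

An interval of 1°R corresponds to 5/9°C.
29 × 5/9 = 16.1.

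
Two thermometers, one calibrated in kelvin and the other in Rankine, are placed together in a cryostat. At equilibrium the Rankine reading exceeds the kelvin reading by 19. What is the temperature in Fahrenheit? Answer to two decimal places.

-416.92°F

Let x be the kelvin reading; then the Rankine reading is 1.8·x.
(1.8·x) - x = 19  ⇒  (0.8)·x = 19  ⇒  x = 23.7500 K.
In Celsius: 23.75 - 273.15 = -249.4000°C.
In Fahrenheit: -249.4000 × 1.8 + 32 = -416.92°F.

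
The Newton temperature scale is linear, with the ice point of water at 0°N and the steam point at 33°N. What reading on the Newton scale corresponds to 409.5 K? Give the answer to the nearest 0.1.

45.0°N

First in Celsius: 409.5 - 273.15 = 136.3500°C.
Linearly onto the Newton scale: 0 + (136.3500 / 100) × (33 - 0) = 45.0°N.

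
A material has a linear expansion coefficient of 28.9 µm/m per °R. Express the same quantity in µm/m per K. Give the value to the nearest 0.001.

52.020 µm/m per K

Since only a temperature interval is involved, the additive offset between the scales drops out.
A change of 1 K is a change of 1.8°R, so per K the value is 28.9 × 1.8 = 52.020.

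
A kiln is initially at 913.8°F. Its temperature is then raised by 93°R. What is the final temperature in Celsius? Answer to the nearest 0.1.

Initial temperature in Celsius: (913.8 - 32) × 5/9 = 489.8889°C.
The 93°R change is an interval, so only the factor 5/9 applies: +93 × 5/9 = +51.6667°C.
Final Celsius temperature: 489.8889 + 51.6667 = 541.5556°C.

541.6°C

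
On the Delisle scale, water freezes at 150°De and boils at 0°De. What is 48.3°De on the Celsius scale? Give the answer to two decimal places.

67.80°C

Linear interpolation between the fixed points: C = (48.3 - 150) × 100 / (0 - 150) = 67.8000°C.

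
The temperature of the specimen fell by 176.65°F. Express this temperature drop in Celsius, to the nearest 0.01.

98.14°C

An interval of 1°F corresponds to 5/9°C.
176.65 × 5/9 = 98.14.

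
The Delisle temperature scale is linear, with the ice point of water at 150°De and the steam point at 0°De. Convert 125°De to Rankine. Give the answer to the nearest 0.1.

Linear interpolation between the fixed points: C = (125 - 150) × 100 / (0 - 150) = 16.6667°C.
Then 16.6667 × 1.8 + 491.67 = 521.7°R.

521.7°R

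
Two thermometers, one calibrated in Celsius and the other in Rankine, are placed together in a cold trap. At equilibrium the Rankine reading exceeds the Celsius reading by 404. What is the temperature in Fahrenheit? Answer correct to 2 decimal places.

Let x be the Celsius reading; then the Rankine reading is 1.8·x + 491.67.
(1.8·x + 491.67) - x = 404  ⇒  (0.8)·x = -87.67  ⇒  x = -109.5875°C.
In Fahrenheit: -109.5875 × 1.8 + 32 = -165.26°F.

-165.26°F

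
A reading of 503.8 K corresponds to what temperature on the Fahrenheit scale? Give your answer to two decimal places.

447.17°F

In Celsius: 503.8 - 273.15 = 230.6500°C.
In Fahrenheit: 230.6500 × 1.8 + 32 = 447.17°F.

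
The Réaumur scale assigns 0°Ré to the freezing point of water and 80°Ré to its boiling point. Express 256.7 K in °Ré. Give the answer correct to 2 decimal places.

First in Celsius: 256.7 - 273.15 = -16.4500°C.
Linearly onto the Réaumur scale: 0 + (-16.4500 / 100) × (80 - 0) = -13.16°Ré.

-13.16°Ré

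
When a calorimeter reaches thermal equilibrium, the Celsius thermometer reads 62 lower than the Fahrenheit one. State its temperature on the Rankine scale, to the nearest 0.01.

Let x be the Fahrenheit reading; then the Celsius reading is 5/9·x - 17.7778.
(5/9·x - 17.7778) - x = -62  ⇒  (-4/9)·x = -44.2222  ⇒  x = 99.5000°F.
In Celsius: (99.5 - 32) × 5/9 = 37.5000°C.
In Rankine: 37.5000 × 1.8 + 491.67 = 559.17°R.

559.17°R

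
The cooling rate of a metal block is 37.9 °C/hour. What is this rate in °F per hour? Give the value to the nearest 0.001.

The quantity depends on a temperature interval, so only the ratio of degree sizes applies; the offset between the scales is irrelevant.
A change of 1°C is a change of 1.8°F, so 37.9 × 1.8 = 68.220.

68.220 °F/hour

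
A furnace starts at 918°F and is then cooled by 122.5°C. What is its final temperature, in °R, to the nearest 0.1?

1157.2°R

Initial temperature in Celsius: (918 - 32) × 5/9 = 492.2222°C.
Final Celsius temperature: 492.2222 - 122.5000 = 369.7222°C.
In Rankine: 369.7222 × 1.8 + 491.67 = 1157.2°R.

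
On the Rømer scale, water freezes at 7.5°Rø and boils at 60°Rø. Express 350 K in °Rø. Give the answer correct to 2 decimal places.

First in Celsius: 350 - 273.15 = 76.8500°C.
Linearly onto the Rømer scale: 7.5 + (76.8500 / 100) × (60 - 7.5) = 47.85°Rø.

47.85°Rø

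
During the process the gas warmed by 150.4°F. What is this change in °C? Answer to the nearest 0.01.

For a temperature interval the offset drops out; only the factor 5/9 applies.
150.4 × 5/9 = 83.56.

83.56°C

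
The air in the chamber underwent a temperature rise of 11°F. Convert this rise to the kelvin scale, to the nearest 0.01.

6.11 K

For a temperature interval the offset drops out; only the factor 5/9 applies.
11 × 5/9 = 6.11.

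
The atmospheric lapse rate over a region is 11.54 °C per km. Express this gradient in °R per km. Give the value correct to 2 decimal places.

Since only a temperature interval is involved, the additive offset between the scales drops out.
A change of 1°C is a change of 1.8°R, so 11.54 × 1.8 = 20.77.

20.77 °R/km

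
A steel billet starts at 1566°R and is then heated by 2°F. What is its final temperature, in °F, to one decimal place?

Initial temperature in Celsius: (1566 - 491.67) × 5/9 = 596.8500°C.
The 2°F change is an interval, so only the factor 5/9 applies: +2 × 5/9 = +1.1111°C.
Final Celsius temperature: 596.8500 + 1.1111 = 597.9611°C.
In Fahrenheit: 597.9611 × 1.8 + 32 = 1108.3°F.

1108.3°F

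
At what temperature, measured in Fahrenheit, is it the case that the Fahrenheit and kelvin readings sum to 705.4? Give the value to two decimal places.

Let F be the Fahrenheit reading. The kelvin reading is K = 5/9·F + 255.372.
Require F + K = 705.4: (14/9)·F + 255.372 = 705.4.
F = (705.4 - 255.372) / (14/9) = 289.30.

289.30°F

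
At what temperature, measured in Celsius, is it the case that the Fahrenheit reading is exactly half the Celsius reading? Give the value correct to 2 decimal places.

-24.62°C

Let C be the Celsius reading. The Fahrenheit reading is F = 1.8·C + 32.
Require F = 0.5·C: 1.8·C + 32 = 0.5·C.
(1.3)·C = -32  ⇒  C = -24.62.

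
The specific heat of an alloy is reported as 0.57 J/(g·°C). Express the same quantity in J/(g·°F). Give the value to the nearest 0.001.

0.317 J/(g·°F)

Since only a temperature interval is involved, the additive offset between the scales drops out.
A change of 1°F is a change of 5/9°C, so per °F the value is 0.57 × 5/9 = 0.317.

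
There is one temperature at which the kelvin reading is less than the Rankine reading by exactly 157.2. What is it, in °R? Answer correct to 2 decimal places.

353.70°R

Let R be the Rankine reading. The kelvin reading is K = 5/9·R.
Require K - R = -157.2: (-4/9)·R = -157.2.
R = (-157.2) / (-4/9) = 353.70.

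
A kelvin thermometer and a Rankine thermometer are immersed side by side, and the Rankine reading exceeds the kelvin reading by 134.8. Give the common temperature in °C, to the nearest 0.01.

-104.65°C

Let x be the kelvin reading; then the Rankine reading is 1.8·x.
(1.8·x) - x = 134.8  ⇒  (0.8)·x = 134.8  ⇒  x = 168.5000 K.
In Celsius: 168.5 - 273.15 = -104.65°C.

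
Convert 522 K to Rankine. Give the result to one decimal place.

939.6°R

In Celsius: 522 - 273.15 = 248.8500°C.
In Rankine: 248.8500 × 1.8 + 491.67 = 939.6°R.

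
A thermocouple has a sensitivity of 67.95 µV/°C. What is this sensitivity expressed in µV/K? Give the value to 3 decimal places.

67.950 µV/K

Since only a temperature interval is involved, the additive offset between the scales drops out.
A change of 1 K is a change of 1°C, so per K the value is 67.95 × 1 = 67.950.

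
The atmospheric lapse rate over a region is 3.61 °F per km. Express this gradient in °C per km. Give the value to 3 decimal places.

Since only a temperature interval is involved, the additive offset between the scales drops out.
A change of 1°F is a change of 5/9°C, so 3.61 × 5/9 = 2.006.

2.006 °C/km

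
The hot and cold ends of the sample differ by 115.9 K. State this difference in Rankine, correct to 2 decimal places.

208.62°R

For a temperature interval the offset drops out; only the factor 1.8 applies.
115.9 × 1.8 = 208.62.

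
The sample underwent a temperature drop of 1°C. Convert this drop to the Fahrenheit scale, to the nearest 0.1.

1.8°F

Only the scale ratio 1.8 matters for a change in temperature.
1 × 1.8 = 1.8.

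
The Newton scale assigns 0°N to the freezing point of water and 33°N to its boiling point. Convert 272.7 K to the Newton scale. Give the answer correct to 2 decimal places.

First in Celsius: 272.7 - 273.15 = -0.4500°C.
Linearly onto the Newton scale: 0 + (-0.4500 / 100) × (33 - 0) = -0.15°N.

-0.15°N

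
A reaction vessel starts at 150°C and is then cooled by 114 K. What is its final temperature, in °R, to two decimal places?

556.47°R

The 114 K change is an interval; Kelvin and Celsius degrees are the same size, so ΔC = -114°C.
Final Celsius temperature: 150.0000 - 114.0000 = 36.0000°C.
In Rankine: 36.0000 × 1.8 + 491.67 = 556.47°R.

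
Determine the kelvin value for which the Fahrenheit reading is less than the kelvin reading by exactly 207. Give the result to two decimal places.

315.84 K

Let K be the kelvin reading. The Fahrenheit reading is F = 1.8·K - 459.67.
Require F - K = -207: (0.8)·K - 459.67 = -207.
K = (-207 + 459.67) / (0.8) = 315.84.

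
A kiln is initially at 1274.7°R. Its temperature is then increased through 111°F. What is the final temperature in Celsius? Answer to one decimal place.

496.7°C

Initial temperature in Celsius: (1274.7 - 491.67) × 5/9 = 435.0167°C.
The 111°F change is an interval, so only the factor 5/9 applies: +111 × 5/9 = +61.6667°C.
Final Celsius temperature: 435.0167 + 61.6667 = 496.6833°C.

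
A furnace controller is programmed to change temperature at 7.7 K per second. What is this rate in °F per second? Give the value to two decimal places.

13.86 °F/second

Since only a temperature interval is involved, the additive offset between the scales drops out.
A change of 1 K is a change of 1.8°F, so 7.7 × 1.8 = 13.86.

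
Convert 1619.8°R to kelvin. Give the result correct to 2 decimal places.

899.89 K

In Celsius: (1619.8 - 491.67) × 5/9 = 626.7389°C.
In kelvin: 626.7389 + 273.15 = 899.89 K.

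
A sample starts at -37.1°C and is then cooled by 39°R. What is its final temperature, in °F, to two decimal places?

The 39°R change is an interval, so only the factor 5/9 applies: -39 × 5/9 = -21.6667°C.
Final Celsius temperature: -37.1000 - 21.6667 = -58.7667°C.
In Fahrenheit: -58.7667 × 1.8 + 32 = -73.78°F.

-73.78°F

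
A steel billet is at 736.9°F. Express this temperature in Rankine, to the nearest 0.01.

1196.57°R

In Celsius: (736.9 - 32) × 5/9 = 391.6111°C.
In Rankine: 391.6111 × 1.8 + 491.67 = 1196.57°R.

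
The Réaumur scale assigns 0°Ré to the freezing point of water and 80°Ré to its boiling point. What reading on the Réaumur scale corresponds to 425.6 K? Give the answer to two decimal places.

First in Celsius: 425.6 - 273.15 = 152.4500°C.
Linearly onto the Réaumur scale: 0 + (152.4500 / 100) × (80 - 0) = 121.96°Ré.

121.96°Ré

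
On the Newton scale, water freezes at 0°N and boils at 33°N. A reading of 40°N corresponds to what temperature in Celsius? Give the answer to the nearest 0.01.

Linear interpolation between the fixed points: C = (40 - 0) × 100 / (33 - 0) = 121.2121°C.

121.21°C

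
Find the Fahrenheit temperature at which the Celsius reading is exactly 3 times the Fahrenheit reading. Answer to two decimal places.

-7.27°F

Let F be the Fahrenheit reading. The Celsius reading is C = 5/9·F - 17.7778.
Require C = 3·F: 5/9·F - 17.7778 = 3·F.
(-22/9)·F = 17.7778  ⇒  F = -7.27.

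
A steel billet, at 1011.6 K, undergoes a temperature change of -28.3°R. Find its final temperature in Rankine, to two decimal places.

Initial temperature in Celsius: 1011.6 - 273.15 = 738.4500°C.
The 28.3°R change is an interval, so only the factor 5/9 applies: -28.3 × 5/9 = -15.7222°C.
Final Celsius temperature: 738.4500 - 15.7222 = 722.7278°C.
In Rankine: 722.7278 × 1.8 + 491.67 = 1792.58°R.

1792.58°R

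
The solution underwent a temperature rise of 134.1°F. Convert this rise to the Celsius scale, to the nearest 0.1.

74.5°C

For a temperature interval the offset drops out; only the factor 5/9 applies.
134.1 × 5/9 = 74.5.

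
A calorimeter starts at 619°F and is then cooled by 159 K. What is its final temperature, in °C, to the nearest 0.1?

Initial temperature in Celsius: (619 - 32) × 5/9 = 326.1111°C.
The 159 K change is an interval; Kelvin and Celsius degrees are the same size, so ΔC = -159°C.
Final Celsius temperature: 326.1111 - 159.0000 = 167.1111°C.

167.1°C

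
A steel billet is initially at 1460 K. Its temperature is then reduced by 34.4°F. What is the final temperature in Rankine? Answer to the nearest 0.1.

2593.6°R

Initial temperature in Celsius: 1460 - 273.15 = 1186.8500°C.
The 34.4°F change is an interval, so only the factor 5/9 applies: -34.4 × 5/9 = -19.1111°C.
Final Celsius temperature: 1186.8500 - 19.1111 = 1167.7389°C.
In Rankine: 1167.7389 × 1.8 + 491.67 = 2593.6°R.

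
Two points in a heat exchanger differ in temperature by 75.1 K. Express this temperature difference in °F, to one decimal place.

For a temperature interval the offset drops out; only the factor 1.8 applies.
75.1 × 1.8 = 135.2.

135.2°F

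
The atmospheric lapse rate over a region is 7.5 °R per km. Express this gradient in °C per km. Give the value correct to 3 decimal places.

The quantity depends on a temperature interval, so only the ratio of degree sizes applies; the offset between the scales is irrelevant.
A change of 1°R is a change of 5/9°C, so 7.5 × 5/9 = 4.167.

4.167 °C/km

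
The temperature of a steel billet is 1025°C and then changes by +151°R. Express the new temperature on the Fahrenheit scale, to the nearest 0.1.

2028.0°F

The 151°R change is an interval, so only the factor 5/9 applies: +151 × 5/9 = +83.8889°C.
Final Celsius temperature: 1025.0000 + 83.8889 = 1108.8889°C.
In Fahrenheit: 1108.8889 × 1.8 + 32 = 2028.0°F.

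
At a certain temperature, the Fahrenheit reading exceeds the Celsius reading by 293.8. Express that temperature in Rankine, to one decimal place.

1080.7°R

Let x be the Celsius reading; then the Fahrenheit reading is 1.8·x + 32.
(1.8·x + 32) - x = 293.8  ⇒  (0.8)·x = 261.8  ⇒  x = 327.2500°C.
In Rankine: 327.2500 × 1.8 + 491.67 = 1080.7°R.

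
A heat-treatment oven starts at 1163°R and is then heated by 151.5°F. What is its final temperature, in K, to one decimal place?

730.3 K

Initial temperature in Celsius: (1163 - 491.67) × 5/9 = 372.9611°C.
The 151.5°F change is an interval, so only the factor 5/9 applies: +151.5 × 5/9 = +84.1667°C.
Final Celsius temperature: 372.9611 + 84.1667 = 457.1278°C.
In kelvin: 457.1278 + 273.15 = 730.3 K.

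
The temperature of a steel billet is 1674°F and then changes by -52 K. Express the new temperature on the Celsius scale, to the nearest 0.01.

860.22°C

Initial temperature in Celsius: (1674 - 32) × 5/9 = 912.2222°C.
The 52 K change is an interval; Kelvin and Celsius degrees are the same size, so ΔC = -52°C.
Final Celsius temperature: 912.2222 - 52.0000 = 860.2222°C.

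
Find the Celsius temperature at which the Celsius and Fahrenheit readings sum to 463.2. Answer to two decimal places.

154.00°C

Let C be the Celsius reading. The Fahrenheit reading is F = 1.8·C + 32.
Require C + F = 463.2: (2.8)·C + 32 = 463.2.
C = (463.2 - 32) / (2.8) = 154.00.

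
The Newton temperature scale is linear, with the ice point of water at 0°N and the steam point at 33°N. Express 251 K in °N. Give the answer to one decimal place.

-7.3°N

First in Celsius: 251 - 273.15 = -22.1500°C.
Linearly onto the Newton scale: 0 + (-22.1500 / 100) × (33 - 0) = -7.3°N.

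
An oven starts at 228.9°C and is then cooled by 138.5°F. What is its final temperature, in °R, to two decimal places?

The 138.5°F change is an interval, so only the factor 5/9 applies: -138.5 × 5/9 = -76.9444°C.
Final Celsius temperature: 228.9000 - 76.9444 = 151.9556°C.
In Rankine: 151.9556 × 1.8 + 491.67 = 765.19°R.

765.19°R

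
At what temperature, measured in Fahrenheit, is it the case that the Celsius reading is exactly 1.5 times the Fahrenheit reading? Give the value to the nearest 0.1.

-18.8°F

Let F be the Fahrenheit reading. The Celsius reading is C = 5/9·F - 17.7778.
Require C = 1.5·F: 5/9·F - 17.7778 = 1.5·F.
(-17/18)·F = 17.7778  ⇒  F = -18.8.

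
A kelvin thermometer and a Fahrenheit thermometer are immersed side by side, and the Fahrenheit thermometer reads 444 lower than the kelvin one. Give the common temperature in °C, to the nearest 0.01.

Let x be the kelvin reading; then the Fahrenheit reading is 1.8·x - 459.67.
(1.8·x - 459.67) - x = -444  ⇒  (0.8)·x = 15.67  ⇒  x = 19.5875 K.
In Celsius: 19.5875 - 273.15 = -253.56°C.

-253.56°C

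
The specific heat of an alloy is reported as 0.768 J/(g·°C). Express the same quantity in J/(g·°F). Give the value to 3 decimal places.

Since only a temperature interval is involved, the additive offset between the scales drops out.
A change of 1°F is a change of 5/9°C, so per °F the value is 0.768 × 5/9 = 0.427.

0.427 J/(g·°F)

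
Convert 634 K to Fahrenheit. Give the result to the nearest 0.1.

681.5°F

In Celsius: 634 - 273.15 = 360.8500°C.
In Fahrenheit: 360.8500 × 1.8 + 32 = 681.5°F.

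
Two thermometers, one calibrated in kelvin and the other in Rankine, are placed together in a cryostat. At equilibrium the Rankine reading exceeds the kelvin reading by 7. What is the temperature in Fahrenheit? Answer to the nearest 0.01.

-443.92°F

Let x be the kelvin reading; then the Rankine reading is 1.8·x.
(1.8·x) - x = 7  ⇒  (0.8)·x = 7  ⇒  x = 8.7500 K.
In Celsius: 8.75 - 273.15 = -264.4000°C.
In Fahrenheit: -264.4000 × 1.8 + 32 = -443.92°F.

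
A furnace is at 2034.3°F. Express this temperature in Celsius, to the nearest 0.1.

In Celsius: (2034.3 - 32) × 5/9 = 1112.3889°C.

1112.4°C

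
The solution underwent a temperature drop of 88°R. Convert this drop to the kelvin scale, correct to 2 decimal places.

An interval of 1°R corresponds to 5/9 K.
88 × 5/9 = 48.89.

48.89 K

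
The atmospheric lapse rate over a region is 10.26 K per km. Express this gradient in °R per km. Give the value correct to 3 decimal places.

The quantity depends on a temperature interval, so only the ratio of degree sizes applies; the offset between the scales is irrelevant.
A change of 1 K is a change of 1.8°R, so 10.26 × 1.8 = 18.468.

18.468 °R/km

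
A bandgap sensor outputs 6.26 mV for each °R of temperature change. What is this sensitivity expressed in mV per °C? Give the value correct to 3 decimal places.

11.268 mV per °C

Since only a temperature interval is involved, the additive offset between the scales drops out.
A change of 1°C is a change of 1.8°R, so per °C the value is 6.26 × 1.8 = 11.268.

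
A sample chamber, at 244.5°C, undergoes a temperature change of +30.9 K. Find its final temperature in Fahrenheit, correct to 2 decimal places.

527.72°F

The 30.9 K change is an interval; Kelvin and Celsius degrees are the same size, so ΔC = +30.9°C.
Final Celsius temperature: 244.5000 + 30.9000 = 275.4000°C.
In Fahrenheit: 275.4000 × 1.8 + 32 = 527.72°F.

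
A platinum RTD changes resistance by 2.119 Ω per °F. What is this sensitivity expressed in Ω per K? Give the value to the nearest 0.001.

The quantity depends on a temperature interval, so only the ratio of degree sizes applies; the offset between the scales is irrelevant.
A change of 1 K is a change of 1.8°F, so per K the value is 2.119 × 1.8 = 3.814.

3.814 Ω per K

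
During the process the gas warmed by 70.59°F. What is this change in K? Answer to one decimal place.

An interval of 1°F corresponds to 5/9 K.
70.59 × 5/9 = 39.2.

39.2 K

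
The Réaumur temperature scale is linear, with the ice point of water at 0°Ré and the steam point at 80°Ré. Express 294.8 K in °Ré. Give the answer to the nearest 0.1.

17.3°Ré

First in Celsius: 294.8 - 273.15 = 21.6500°C.
Linearly onto the Réaumur scale: 0 + (21.6500 / 100) × (80 - 0) = 17.3°Ré.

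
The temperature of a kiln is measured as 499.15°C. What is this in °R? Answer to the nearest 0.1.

1390.1°R

In Rankine: 499.1500 × 1.8 + 491.67 = 1390.1°R.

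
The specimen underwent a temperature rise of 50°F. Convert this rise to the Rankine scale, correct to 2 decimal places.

50.00°R

Fahrenheit and Rankine degrees are the same size, so the interval is unchanged: 50.00.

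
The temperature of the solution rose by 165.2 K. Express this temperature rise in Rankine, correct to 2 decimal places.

297.36°R

An interval of 1 K corresponds to 1.8°R.
165.2 × 1.8 = 297.36.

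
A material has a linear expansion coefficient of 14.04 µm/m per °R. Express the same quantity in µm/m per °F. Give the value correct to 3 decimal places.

14.040 µm/m per °F

The quantity depends on a temperature interval, so only the ratio of degree sizes applies; the offset between the scales is irrelevant.
A change of 1°F is a change of 1°R, so per °F the value is 14.04 × 1 = 14.040.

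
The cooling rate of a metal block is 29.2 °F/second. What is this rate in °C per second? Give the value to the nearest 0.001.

16.222 °C/second

Since only a temperature interval is involved, the additive offset between the scales drops out.
A change of 1°F is a change of 5/9°C, so 29.2 × 5/9 = 16.222.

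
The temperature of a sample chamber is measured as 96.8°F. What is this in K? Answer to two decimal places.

309.15 K

In Celsius: (96.8 - 32) × 5/9 = 36.0000°C.
In kelvin: 36.0000 + 273.15 = 309.15 K.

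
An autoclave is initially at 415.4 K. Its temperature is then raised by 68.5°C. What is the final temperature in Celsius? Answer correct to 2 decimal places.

210.75°C

Initial temperature in Celsius: 415.4 - 273.15 = 142.2500°C.
Final Celsius temperature: 142.2500 + 68.5000 = 210.7500°C.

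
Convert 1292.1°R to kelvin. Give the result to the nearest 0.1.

717.8 K

In Celsius: (1292.1 - 491.67) × 5/9 = 444.6833°C.
In kelvin: 444.6833 + 273.15 = 717.8 K.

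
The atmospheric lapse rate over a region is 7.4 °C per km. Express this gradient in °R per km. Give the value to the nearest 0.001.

13.320 °R/km

Since only a temperature interval is involved, the additive offset between the scales drops out.
A change of 1°C is a change of 1.8°R, so 7.4 × 1.8 = 13.320.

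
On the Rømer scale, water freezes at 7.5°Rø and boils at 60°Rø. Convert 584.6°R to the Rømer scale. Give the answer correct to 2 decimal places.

First in Celsius: (584.6 - 491.67) × 5/9 = 51.6278°C.
Linearly onto the Rømer scale: 7.5 + (51.6278 / 100) × (60 - 7.5) = 34.60°Rø.

34.60°Rø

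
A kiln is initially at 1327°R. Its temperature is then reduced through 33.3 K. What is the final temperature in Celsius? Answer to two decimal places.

430.77°C

Initial temperature in Celsius: (1327 - 491.67) × 5/9 = 464.0722°C.
The 33.3 K change is an interval; Kelvin and Celsius degrees are the same size, so ΔC = -33.3°C.
Final Celsius temperature: 464.0722 - 33.3000 = 430.7722°C.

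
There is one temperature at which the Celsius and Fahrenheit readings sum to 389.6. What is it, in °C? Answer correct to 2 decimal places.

127.71°C

Let C be the Celsius reading. The Fahrenheit reading is F = 1.8·C + 32.
Require C + F = 389.6: (2.8)·C + 32 = 389.6.
C = (389.6 - 32) / (2.8) = 127.71.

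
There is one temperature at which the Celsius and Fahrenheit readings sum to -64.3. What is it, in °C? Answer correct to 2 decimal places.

-34.39°C

Let C be the Celsius reading. The Fahrenheit reading is F = 1.8·C + 32.
Require C + F = -64.3: (2.8)·C + 32 = -64.3.
C = (-64.3 - 32) / (2.8) = -34.39.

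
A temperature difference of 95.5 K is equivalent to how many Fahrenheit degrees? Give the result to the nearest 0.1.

171.9°F

For a temperature interval the offset drops out; only the factor 1.8 applies.
95.5 × 1.8 = 171.9.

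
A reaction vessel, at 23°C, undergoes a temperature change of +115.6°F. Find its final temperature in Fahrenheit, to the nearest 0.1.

189.0°F

The 115.6°F change is an interval, so only the factor 5/9 applies: +115.6 × 5/9 = +64.2222°C.
Final Celsius temperature: 23.0000 + 64.2222 = 87.2222°C.
In Fahrenheit: 87.2222 × 1.8 + 32 = 189.0°F.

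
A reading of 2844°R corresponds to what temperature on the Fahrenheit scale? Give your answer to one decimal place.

2384.3°F

In Celsius: (2844 - 491.67) × 5/9 = 1306.8500°C.
In Fahrenheit: 1306.8500 × 1.8 + 32 = 2384.3°F.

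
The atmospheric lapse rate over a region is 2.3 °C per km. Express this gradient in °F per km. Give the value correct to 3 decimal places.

4.140 °F/km

The quantity depends on a temperature interval, so only the ratio of degree sizes applies; the offset between the scales is irrelevant.
A change of 1°C is a change of 1.8°F, so 2.3 × 1.8 = 4.140.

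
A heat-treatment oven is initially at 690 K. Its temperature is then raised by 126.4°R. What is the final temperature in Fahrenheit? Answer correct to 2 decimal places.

Initial temperature in Celsius: 690 - 273.15 = 416.8500°C.
The 126.4°R change is an interval, so only the factor 5/9 applies: +126.4 × 5/9 = +70.2222°C.
Final Celsius temperature: 416.8500 + 70.2222 = 487.0722°C.
In Fahrenheit: 487.0722 × 1.8 + 32 = 908.73°F.

908.73°F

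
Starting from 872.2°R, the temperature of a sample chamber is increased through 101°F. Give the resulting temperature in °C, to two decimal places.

267.52°C

Initial temperature in Celsius: (872.2 - 491.67) × 5/9 = 211.4056°C.
The 101°F change is an interval, so only the factor 5/9 applies: +101 × 5/9 = +56.1111°C.
Final Celsius temperature: 211.4056 + 56.1111 = 267.5167°C.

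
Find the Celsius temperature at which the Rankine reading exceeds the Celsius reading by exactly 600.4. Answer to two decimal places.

135.91°C

Let C be the Celsius reading. The Rankine reading is R = 1.8·C + 491.67.
Require R - C = 600.4: (0.8)·C + 491.67 = 600.4.
C = (600.4 - 491.67) / (0.8) = 135.91.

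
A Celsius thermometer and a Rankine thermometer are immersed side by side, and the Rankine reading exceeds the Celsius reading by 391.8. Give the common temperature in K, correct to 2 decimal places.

Let x be the Celsius reading; then the Rankine reading is 1.8·x + 491.67.
(1.8·x + 491.67) - x = 391.8  ⇒  (0.8)·x = -99.87  ⇒  x = -124.8375°C.
In kelvin: -124.8375 + 273.15 = 148.31 K.

148.31 K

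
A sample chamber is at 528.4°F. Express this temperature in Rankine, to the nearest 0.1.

988.1°R

In Celsius: (528.4 - 32) × 5/9 = 275.7778°C.
In Rankine: 275.7778 × 1.8 + 491.67 = 988.1°R.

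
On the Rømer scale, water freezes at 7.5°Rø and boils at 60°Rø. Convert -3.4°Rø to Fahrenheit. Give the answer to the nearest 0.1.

-5.4°F

Linear interpolation between the fixed points: C = (-3.4 - 7.5) × 100 / (60 - 7.5) = -20.7619°C.
Then -20.7619 × 1.8 + 32 = -5.4°F.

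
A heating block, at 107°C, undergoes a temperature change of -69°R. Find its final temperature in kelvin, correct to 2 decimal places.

341.82 K

The 69°R change is an interval, so only the factor 5/9 applies: -69 × 5/9 = -38.3333°C.
Final Celsius temperature: 107.0000 - 38.3333 = 68.6667°C.
In kelvin: 68.6667 + 273.15 = 341.82 K.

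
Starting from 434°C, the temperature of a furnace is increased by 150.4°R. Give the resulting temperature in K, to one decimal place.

The 150.4°R change is an interval, so only the factor 5/9 applies: +150.4 × 5/9 = +83.5556°C.
Final Celsius temperature: 434.0000 + 83.5556 = 517.5556°C.
In kelvin: 517.5556 + 273.15 = 790.7 K.

790.7 K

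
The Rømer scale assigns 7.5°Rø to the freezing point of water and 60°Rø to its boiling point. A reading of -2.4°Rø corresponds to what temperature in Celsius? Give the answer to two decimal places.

-18.86°C

Linear interpolation between the fixed points: C = (-2.4 - 7.5) × 100 / (60 - 7.5) = -18.8571°C.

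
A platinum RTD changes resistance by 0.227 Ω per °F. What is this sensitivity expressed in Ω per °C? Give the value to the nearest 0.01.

0.41 Ω per °C

The quantity depends on a temperature interval, so only the ratio of degree sizes applies; the offset between the scales is irrelevant.
A change of 1°C is a change of 1.8°F, so per °C the value is 0.227 × 1.8 = 0.41.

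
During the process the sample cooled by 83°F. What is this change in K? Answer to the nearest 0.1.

46.1 K

Only the scale ratio 5/9 matters for a change in temperature.
83 × 5/9 = 46.1.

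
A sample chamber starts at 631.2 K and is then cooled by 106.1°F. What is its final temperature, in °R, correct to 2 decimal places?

1030.06°R

Initial temperature in Celsius: 631.2 - 273.15 = 358.0500°C.
The 106.1°F change is an interval, so only the factor 5/9 applies: -106.1 × 5/9 = -58.9444°C.
Final Celsius temperature: 358.0500 - 58.9444 = 299.1056°C.
In Rankine: 299.1056 × 1.8 + 491.67 = 1030.06°R.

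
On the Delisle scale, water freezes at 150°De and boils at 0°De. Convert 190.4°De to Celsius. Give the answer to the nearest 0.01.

Linear interpolation between the fixed points: C = (190.4 - 150) × 100 / (0 - 150) = -26.9333°C.

-26.93°C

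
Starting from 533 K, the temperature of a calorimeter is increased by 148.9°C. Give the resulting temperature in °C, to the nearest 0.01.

408.75°C

Initial temperature in Celsius: 533 - 273.15 = 259.8500°C.
Final Celsius temperature: 259.8500 + 148.9000 = 408.7500°C.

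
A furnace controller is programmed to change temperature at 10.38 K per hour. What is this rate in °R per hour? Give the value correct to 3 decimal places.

18.684 °R/hour

Since only a temperature interval is involved, the additive offset between the scales drops out.
A change of 1 K is a change of 1.8°R, so 10.38 × 1.8 = 18.684.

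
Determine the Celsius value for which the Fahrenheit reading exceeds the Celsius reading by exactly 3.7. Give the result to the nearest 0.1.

-35.4°C

Let C be the Celsius reading. The Fahrenheit reading is F = 1.8·C + 32.
Require F - C = 3.7: (0.8)·C + 32 = 3.7.
C = (3.7 - 32) / (0.8) = -35.4.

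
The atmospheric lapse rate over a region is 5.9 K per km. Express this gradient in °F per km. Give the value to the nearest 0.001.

10.620 °F/km

Since only a temperature interval is involved, the additive offset between the scales drops out.
A change of 1 K is a change of 1.8°F, so 5.9 × 1.8 = 10.620.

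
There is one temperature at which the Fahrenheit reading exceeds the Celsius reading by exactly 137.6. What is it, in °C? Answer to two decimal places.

132.00°C

Let C be the Celsius reading. The Fahrenheit reading is F = 1.8·C + 32.
Require F - C = 137.6: (0.8)·C + 32 = 137.6.
C = (137.6 - 32) / (0.8) = 132.00.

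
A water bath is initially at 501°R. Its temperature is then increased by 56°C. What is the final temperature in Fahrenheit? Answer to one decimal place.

142.1°F

Initial temperature in Celsius: (501 - 491.67) × 5/9 = 5.1833°C.
Final Celsius temperature: 5.1833 + 56.0000 = 61.1833°C.
In Fahrenheit: 61.1833 × 1.8 + 32 = 142.1°F.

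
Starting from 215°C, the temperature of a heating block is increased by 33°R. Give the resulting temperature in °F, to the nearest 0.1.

452.0°F

The 33°R change is an interval, so only the factor 5/9 applies: +33 × 5/9 = +18.3333°C.
Final Celsius temperature: 215.0000 + 18.3333 = 233.3333°C.
In Fahrenheit: 233.3333 × 1.8 + 32 = 452.0°F.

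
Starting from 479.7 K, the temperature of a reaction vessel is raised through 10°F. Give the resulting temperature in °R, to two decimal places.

873.46°R

Initial temperature in Celsius: 479.7 - 273.15 = 206.5500°C.
The 10°F change is an interval, so only the factor 5/9 applies: +10 × 5/9 = +5.5556°C.
Final Celsius temperature: 206.5500 + 5.5556 = 212.1056°C.
In Rankine: 212.1056 × 1.8 + 491.67 = 873.46°R.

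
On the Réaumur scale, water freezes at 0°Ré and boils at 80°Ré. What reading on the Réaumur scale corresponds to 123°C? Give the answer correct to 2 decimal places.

98.40°Ré

Linearly onto the Réaumur scale: 0 + (123.0000 / 100) × (80 - 0) = 98.40°Ré.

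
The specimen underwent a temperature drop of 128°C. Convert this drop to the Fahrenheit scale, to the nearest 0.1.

For a temperature interval the offset drops out; only the factor 1.8 applies.
128 × 1.8 = 230.4.

230.4°F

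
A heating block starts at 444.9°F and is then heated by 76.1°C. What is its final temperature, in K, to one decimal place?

578.6 K

Initial temperature in Celsius: (444.9 - 32) × 5/9 = 229.3889°C.
Final Celsius temperature: 229.3889 + 76.1000 = 305.4889°C.
In kelvin: 305.4889 + 273.15 = 578.6 K.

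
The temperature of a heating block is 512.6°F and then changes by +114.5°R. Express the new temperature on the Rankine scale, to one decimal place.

Initial temperature in Celsius: (512.6 - 32) × 5/9 = 267.0000°C.
The 114.5°R change is an interval, so only the factor 5/9 applies: +114.5 × 5/9 = +63.6111°C.
Final Celsius temperature: 267.0000 + 63.6111 = 330.6111°C.
In Rankine: 330.6111 × 1.8 + 491.67 = 1086.8°R.

1086.8°R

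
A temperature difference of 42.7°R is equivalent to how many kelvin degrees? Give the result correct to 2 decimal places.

For a temperature interval the offset drops out; only the factor 5/9 applies.
42.7 × 5/9 = 23.72.

23.72 K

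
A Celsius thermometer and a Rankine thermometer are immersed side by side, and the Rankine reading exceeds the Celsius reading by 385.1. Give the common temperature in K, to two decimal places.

Let x be the Celsius reading; then the Rankine reading is 1.8·x + 491.67.
(1.8·x + 491.67) - x = 385.1  ⇒  (0.8)·x = -106.57  ⇒  x = -133.2125°C.
In kelvin: -133.2125 + 273.15 = 139.94 K.

139.94 K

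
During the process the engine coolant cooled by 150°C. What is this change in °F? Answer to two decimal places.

An interval of 1°C corresponds to 1.8°F.
150 × 1.8 = 270.00.

270.00°F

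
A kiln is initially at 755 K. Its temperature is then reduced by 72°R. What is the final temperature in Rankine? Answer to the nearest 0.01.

Initial temperature in Celsius: 755 - 273.15 = 481.8500°C.
The 72°R change is an interval, so only the factor 5/9 applies: -72 × 5/9 = -40.0000°C.
Final Celsius temperature: 481.8500 - 40.0000 = 441.8500°C.
In Rankine: 441.8500 × 1.8 + 491.67 = 1287.00°R.

1287.00°R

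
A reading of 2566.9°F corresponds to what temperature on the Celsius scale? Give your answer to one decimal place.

In Celsius: (2566.9 - 32) × 5/9 = 1408.2778°C.

1408.3°C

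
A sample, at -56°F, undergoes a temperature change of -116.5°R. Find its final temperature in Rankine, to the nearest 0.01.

Initial temperature in Celsius: (-56 - 32) × 5/9 = -48.8889°C.
The 116.5°R change is an interval, so only the factor 5/9 applies: -116.5 × 5/9 = -64.7222°C.
Final Celsius temperature: -48.8889 - 64.7222 = -113.6111°C.
In Rankine: -113.6111 × 1.8 + 491.67 = 287.17°R.

287.17°R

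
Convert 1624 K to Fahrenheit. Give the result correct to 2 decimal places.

In Celsius: 1624 - 273.15 = 1350.8500°C.
In Fahrenheit: 1350.8500 × 1.8 + 32 = 2463.53°F.

2463.53°F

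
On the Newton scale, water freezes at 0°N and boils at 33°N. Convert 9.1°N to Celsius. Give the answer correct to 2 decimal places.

Linear interpolation between the fixed points: C = (9.1 - 0) × 100 / (33 - 0) = 27.5758°C.

27.58°C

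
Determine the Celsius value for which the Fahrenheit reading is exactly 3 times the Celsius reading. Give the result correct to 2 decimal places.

Let C be the Celsius reading. The Fahrenheit reading is F = 1.8·C + 32.
Require F = 3·C: 1.8·C + 32 = 3·C.
(-1.2)·C = -32  ⇒  C = 26.67.

26.67°C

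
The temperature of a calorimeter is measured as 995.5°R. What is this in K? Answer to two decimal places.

In Celsius: (995.5 - 491.67) × 5/9 = 279.9056°C.
In kelvin: 279.9056 + 273.15 = 553.06 K.

553.06 K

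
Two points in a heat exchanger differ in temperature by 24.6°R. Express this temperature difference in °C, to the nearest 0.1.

13.7°C

An interval of 1°R corresponds to 5/9°C.
24.6 × 5/9 = 13.7.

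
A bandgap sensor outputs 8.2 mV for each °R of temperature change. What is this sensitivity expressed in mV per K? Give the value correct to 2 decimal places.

Since only a temperature interval is involved, the additive offset between the scales drops out.
A change of 1 K is a change of 1.8°R, so per K the value is 8.2 × 1.8 = 14.76.

14.76 mV per K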